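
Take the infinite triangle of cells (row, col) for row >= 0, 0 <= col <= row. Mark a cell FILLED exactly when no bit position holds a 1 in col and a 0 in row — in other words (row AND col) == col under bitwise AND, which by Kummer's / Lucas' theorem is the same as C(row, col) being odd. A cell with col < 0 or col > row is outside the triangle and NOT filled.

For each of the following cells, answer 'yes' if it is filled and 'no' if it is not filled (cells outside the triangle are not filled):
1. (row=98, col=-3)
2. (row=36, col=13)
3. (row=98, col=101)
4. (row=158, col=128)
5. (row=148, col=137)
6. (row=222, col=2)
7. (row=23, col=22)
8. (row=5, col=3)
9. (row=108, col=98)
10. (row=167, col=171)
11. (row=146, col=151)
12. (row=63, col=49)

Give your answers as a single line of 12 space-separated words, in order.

Answer: no no no yes no yes yes no no no no yes

Derivation:
(98,-3): col outside [0, 98] -> not filled
(36,13): row=0b100100, col=0b1101, row AND col = 0b100 = 4; 4 != 13 -> empty
(98,101): col outside [0, 98] -> not filled
(158,128): row=0b10011110, col=0b10000000, row AND col = 0b10000000 = 128; 128 == 128 -> filled
(148,137): row=0b10010100, col=0b10001001, row AND col = 0b10000000 = 128; 128 != 137 -> empty
(222,2): row=0b11011110, col=0b10, row AND col = 0b10 = 2; 2 == 2 -> filled
(23,22): row=0b10111, col=0b10110, row AND col = 0b10110 = 22; 22 == 22 -> filled
(5,3): row=0b101, col=0b11, row AND col = 0b1 = 1; 1 != 3 -> empty
(108,98): row=0b1101100, col=0b1100010, row AND col = 0b1100000 = 96; 96 != 98 -> empty
(167,171): col outside [0, 167] -> not filled
(146,151): col outside [0, 146] -> not filled
(63,49): row=0b111111, col=0b110001, row AND col = 0b110001 = 49; 49 == 49 -> filled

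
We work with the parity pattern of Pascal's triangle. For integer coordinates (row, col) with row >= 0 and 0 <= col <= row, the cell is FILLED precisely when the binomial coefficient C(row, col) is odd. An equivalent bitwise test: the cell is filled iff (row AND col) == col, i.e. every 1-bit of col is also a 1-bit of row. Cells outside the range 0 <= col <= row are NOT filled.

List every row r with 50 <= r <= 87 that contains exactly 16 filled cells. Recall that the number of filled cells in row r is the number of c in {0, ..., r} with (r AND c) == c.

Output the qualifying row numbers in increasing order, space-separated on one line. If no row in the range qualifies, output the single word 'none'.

Answer: 51 53 54 57 58 60 71 75 77 78 83 85 86

Derivation:
Row r has 2^popcount(r) filled cells, so we need popcount(r) = log2(16) = 4.
Scan r = 50..87 and keep those with exactly 4 one-bits:
r=50=110010 popcount=3 -> skip
r=51=110011 popcount=4 -> KEEP
r=52=110100 popcount=3 -> skip
r=53=110101 popcount=4 -> KEEP
r=54=110110 popcount=4 -> KEEP
r=55=110111 popcount=5 -> skip
r=56=111000 popcount=3 -> skip
r=57=111001 popcount=4 -> KEEP
r=58=111010 popcount=4 -> KEEP
r=59=111011 popcount=5 -> skip
r=60=111100 popcount=4 -> KEEP
r=61=111101 popcount=5 -> skip
r=62=111110 popcount=5 -> skip
r=63=111111 popcount=6 -> skip
r=64=1000000 popcount=1 -> skip
r=65=1000001 popcount=2 -> skip
r=66=1000010 popcount=2 -> skip
r=67=1000011 popcount=3 -> skip
r=68=1000100 popcount=2 -> skip
r=69=1000101 popcount=3 -> skip
r=70=1000110 popcount=3 -> skip
r=71=1000111 popcount=4 -> KEEP
r=72=1001000 popcount=2 -> skip
r=73=1001001 popcount=3 -> skip
r=74=1001010 popcount=3 -> skip
r=75=1001011 popcount=4 -> KEEP
r=76=1001100 popcount=3 -> skip
r=77=1001101 popcount=4 -> KEEP
r=78=1001110 popcount=4 -> KEEP
r=79=1001111 popcount=5 -> skip
r=80=1010000 popcount=2 -> skip
r=81=1010001 popcount=3 -> skip
r=82=1010010 popcount=3 -> skip
r=83=1010011 popcount=4 -> KEEP
r=84=1010100 popcount=3 -> skip
r=85=1010101 popcount=4 -> KEEP
r=86=1010110 popcount=4 -> KEEP
r=87=1010111 popcount=5 -> skip
Kept rows: 51 53 54 57 58 60 71 75 77 78 83 85 86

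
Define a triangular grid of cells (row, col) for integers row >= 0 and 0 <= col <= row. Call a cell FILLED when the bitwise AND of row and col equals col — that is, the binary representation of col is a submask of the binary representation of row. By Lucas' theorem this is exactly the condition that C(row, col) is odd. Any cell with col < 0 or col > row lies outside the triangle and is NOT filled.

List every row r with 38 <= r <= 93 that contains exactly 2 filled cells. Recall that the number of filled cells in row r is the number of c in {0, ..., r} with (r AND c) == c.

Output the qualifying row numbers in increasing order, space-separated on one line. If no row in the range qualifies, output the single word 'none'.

Answer: 64

Derivation:
Row r has 2^popcount(r) filled cells, so we need popcount(r) = log2(2) = 1.
Scan r = 38..93 and keep those with exactly 1 one-bits:
r=38=100110 popcount=3 -> skip
r=39=100111 popcount=4 -> skip
r=40=101000 popcount=2 -> skip
r=41=101001 popcount=3 -> skip
r=42=101010 popcount=3 -> skip
r=43=101011 popcount=4 -> skip
r=44=101100 popcount=3 -> skip
r=45=101101 popcount=4 -> skip
r=46=101110 popcount=4 -> skip
r=47=101111 popcount=5 -> skip
r=48=110000 popcount=2 -> skip
r=49=110001 popcount=3 -> skip
r=50=110010 popcount=3 -> skip
r=51=110011 popcount=4 -> skip
r=52=110100 popcount=3 -> skip
r=53=110101 popcount=4 -> skip
r=54=110110 popcount=4 -> skip
r=55=110111 popcount=5 -> skip
r=56=111000 popcount=3 -> skip
r=57=111001 popcount=4 -> skip
r=58=111010 popcount=4 -> skip
r=59=111011 popcount=5 -> skip
r=60=111100 popcount=4 -> skip
r=61=111101 popcount=5 -> skip
r=62=111110 popcount=5 -> skip
r=63=111111 popcount=6 -> skip
r=64=1000000 popcount=1 -> KEEP
r=65=1000001 popcount=2 -> skip
r=66=1000010 popcount=2 -> skip
r=67=1000011 popcount=3 -> skip
r=68=1000100 popcount=2 -> skip
r=69=1000101 popcount=3 -> skip
r=70=1000110 popcount=3 -> skip
r=71=1000111 popcount=4 -> skip
r=72=1001000 popcount=2 -> skip
r=73=1001001 popcount=3 -> skip
r=74=1001010 popcount=3 -> skip
r=75=1001011 popcount=4 -> skip
r=76=1001100 popcount=3 -> skip
r=77=1001101 popcount=4 -> skip
r=78=1001110 popcount=4 -> skip
r=79=1001111 popcount=5 -> skip
r=80=1010000 popcount=2 -> skip
r=81=1010001 popcount=3 -> skip
r=82=1010010 popcount=3 -> skip
r=83=1010011 popcount=4 -> skip
r=84=1010100 popcount=3 -> skip
r=85=1010101 popcount=4 -> skip
r=86=1010110 popcount=4 -> skip
r=87=1010111 popcount=5 -> skip
r=88=1011000 popcount=3 -> skip
r=89=1011001 popcount=4 -> skip
r=90=1011010 popcount=4 -> skip
r=91=1011011 popcount=5 -> skip
r=92=1011100 popcount=4 -> skip
r=93=1011101 popcount=5 -> skip
Kept rows: 64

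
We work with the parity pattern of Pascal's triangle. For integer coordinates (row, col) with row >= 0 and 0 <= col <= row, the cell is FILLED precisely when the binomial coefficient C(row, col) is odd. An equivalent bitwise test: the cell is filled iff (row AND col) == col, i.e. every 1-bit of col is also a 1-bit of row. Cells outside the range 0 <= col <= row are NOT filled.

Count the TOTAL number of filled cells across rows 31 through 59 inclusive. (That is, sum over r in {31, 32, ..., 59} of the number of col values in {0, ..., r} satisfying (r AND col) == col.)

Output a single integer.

Answer: 374

Derivation:
r31=11111 pc5: +32 =32
r32=100000 pc1: +2 =34
r33=100001 pc2: +4 =38
r34=100010 pc2: +4 =42
r35=100011 pc3: +8 =50
r36=100100 pc2: +4 =54
r37=100101 pc3: +8 =62
r38=100110 pc3: +8 =70
r39=100111 pc4: +16 =86
r40=101000 pc2: +4 =90
r41=101001 pc3: +8 =98
r42=101010 pc3: +8 =106
r43=101011 pc4: +16 =122
r44=101100 pc3: +8 =130
r45=101101 pc4: +16 =146
r46=101110 pc4: +16 =162
r47=101111 pc5: +32 =194
r48=110000 pc2: +4 =198
r49=110001 pc3: +8 =206
r50=110010 pc3: +8 =214
r51=110011 pc4: +16 =230
r52=110100 pc3: +8 =238
r53=110101 pc4: +16 =254
r54=110110 pc4: +16 =270
r55=110111 pc5: +32 =302
r56=111000 pc3: +8 =310
r57=111001 pc4: +16 =326
r58=111010 pc4: +16 =342
r59=111011 pc5: +32 =374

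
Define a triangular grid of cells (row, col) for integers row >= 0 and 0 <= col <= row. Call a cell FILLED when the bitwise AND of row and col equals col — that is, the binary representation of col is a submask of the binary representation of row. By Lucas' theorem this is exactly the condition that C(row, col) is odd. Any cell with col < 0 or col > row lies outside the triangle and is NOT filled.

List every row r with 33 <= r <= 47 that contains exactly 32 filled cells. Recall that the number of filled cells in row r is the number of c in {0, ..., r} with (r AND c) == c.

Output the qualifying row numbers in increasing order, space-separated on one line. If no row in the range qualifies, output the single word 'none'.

Answer: 47

Derivation:
Row r has 2^popcount(r) filled cells, so we need popcount(r) = log2(32) = 5.
Scan r = 33..47 and keep those with exactly 5 one-bits:
r=33=100001 popcount=2 -> skip
r=34=100010 popcount=2 -> skip
r=35=100011 popcount=3 -> skip
r=36=100100 popcount=2 -> skip
r=37=100101 popcount=3 -> skip
r=38=100110 popcount=3 -> skip
r=39=100111 popcount=4 -> skip
r=40=101000 popcount=2 -> skip
r=41=101001 popcount=3 -> skip
r=42=101010 popcount=3 -> skip
r=43=101011 popcount=4 -> skip
r=44=101100 popcount=3 -> skip
r=45=101101 popcount=4 -> skip
r=46=101110 popcount=4 -> skip
r=47=101111 popcount=5 -> KEEP
Kept rows: 47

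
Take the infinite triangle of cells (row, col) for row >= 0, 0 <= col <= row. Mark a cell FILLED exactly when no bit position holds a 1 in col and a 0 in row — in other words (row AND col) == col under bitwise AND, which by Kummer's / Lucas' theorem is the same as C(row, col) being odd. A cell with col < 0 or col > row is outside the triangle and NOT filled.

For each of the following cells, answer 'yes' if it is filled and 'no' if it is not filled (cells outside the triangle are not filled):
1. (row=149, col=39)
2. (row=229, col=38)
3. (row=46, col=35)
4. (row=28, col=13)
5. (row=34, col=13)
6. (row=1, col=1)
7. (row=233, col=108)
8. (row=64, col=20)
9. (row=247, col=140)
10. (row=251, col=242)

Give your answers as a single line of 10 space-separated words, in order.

(149,39): row=0b10010101, col=0b100111, row AND col = 0b101 = 5; 5 != 39 -> empty
(229,38): row=0b11100101, col=0b100110, row AND col = 0b100100 = 36; 36 != 38 -> empty
(46,35): row=0b101110, col=0b100011, row AND col = 0b100010 = 34; 34 != 35 -> empty
(28,13): row=0b11100, col=0b1101, row AND col = 0b1100 = 12; 12 != 13 -> empty
(34,13): row=0b100010, col=0b1101, row AND col = 0b0 = 0; 0 != 13 -> empty
(1,1): row=0b1, col=0b1, row AND col = 0b1 = 1; 1 == 1 -> filled
(233,108): row=0b11101001, col=0b1101100, row AND col = 0b1101000 = 104; 104 != 108 -> empty
(64,20): row=0b1000000, col=0b10100, row AND col = 0b0 = 0; 0 != 20 -> empty
(247,140): row=0b11110111, col=0b10001100, row AND col = 0b10000100 = 132; 132 != 140 -> empty
(251,242): row=0b11111011, col=0b11110010, row AND col = 0b11110010 = 242; 242 == 242 -> filled

Answer: no no no no no yes no no no yes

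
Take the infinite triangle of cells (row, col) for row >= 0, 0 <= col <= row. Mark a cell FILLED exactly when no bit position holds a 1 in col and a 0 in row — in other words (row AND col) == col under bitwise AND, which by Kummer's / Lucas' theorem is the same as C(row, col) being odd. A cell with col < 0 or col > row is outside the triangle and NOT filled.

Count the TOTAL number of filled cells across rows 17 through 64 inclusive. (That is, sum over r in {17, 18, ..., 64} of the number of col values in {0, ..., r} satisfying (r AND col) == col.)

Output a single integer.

r17=10001 pc2: +4 =4
r18=10010 pc2: +4 =8
r19=10011 pc3: +8 =16
r20=10100 pc2: +4 =20
r21=10101 pc3: +8 =28
r22=10110 pc3: +8 =36
r23=10111 pc4: +16 =52
r24=11000 pc2: +4 =56
r25=11001 pc3: +8 =64
r26=11010 pc3: +8 =72
r27=11011 pc4: +16 =88
r28=11100 pc3: +8 =96
r29=11101 pc4: +16 =112
r30=11110 pc4: +16 =128
r31=11111 pc5: +32 =160
r32=100000 pc1: +2 =162
r33=100001 pc2: +4 =166
r34=100010 pc2: +4 =170
r35=100011 pc3: +8 =178
r36=100100 pc2: +4 =182
r37=100101 pc3: +8 =190
r38=100110 pc3: +8 =198
r39=100111 pc4: +16 =214
r40=101000 pc2: +4 =218
r41=101001 pc3: +8 =226
r42=101010 pc3: +8 =234
r43=101011 pc4: +16 =250
r44=101100 pc3: +8 =258
r45=101101 pc4: +16 =274
r46=101110 pc4: +16 =290
r47=101111 pc5: +32 =322
r48=110000 pc2: +4 =326
r49=110001 pc3: +8 =334
r50=110010 pc3: +8 =342
r51=110011 pc4: +16 =358
r52=110100 pc3: +8 =366
r53=110101 pc4: +16 =382
r54=110110 pc4: +16 =398
r55=110111 pc5: +32 =430
r56=111000 pc3: +8 =438
r57=111001 pc4: +16 =454
r58=111010 pc4: +16 =470
r59=111011 pc5: +32 =502
r60=111100 pc4: +16 =518
r61=111101 pc5: +32 =550
r62=111110 pc5: +32 =582
r63=111111 pc6: +64 =646
r64=1000000 pc1: +2 =648

Answer: 648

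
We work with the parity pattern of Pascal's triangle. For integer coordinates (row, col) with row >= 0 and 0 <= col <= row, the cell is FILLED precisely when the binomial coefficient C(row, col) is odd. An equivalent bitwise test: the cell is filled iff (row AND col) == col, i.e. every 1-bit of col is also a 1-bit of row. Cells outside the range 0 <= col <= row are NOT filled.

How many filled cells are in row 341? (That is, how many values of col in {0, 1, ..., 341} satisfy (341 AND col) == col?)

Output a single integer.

Answer: 32

Derivation:
341 in binary = 101010101
popcount(341) = number of 1-bits in 101010101 = 5
A col c satisfies (341 AND c) == c iff every set bit of c is also set in 341; each of the 5 set bits of 341 can independently be on or off in c.
count = 2^5 = 32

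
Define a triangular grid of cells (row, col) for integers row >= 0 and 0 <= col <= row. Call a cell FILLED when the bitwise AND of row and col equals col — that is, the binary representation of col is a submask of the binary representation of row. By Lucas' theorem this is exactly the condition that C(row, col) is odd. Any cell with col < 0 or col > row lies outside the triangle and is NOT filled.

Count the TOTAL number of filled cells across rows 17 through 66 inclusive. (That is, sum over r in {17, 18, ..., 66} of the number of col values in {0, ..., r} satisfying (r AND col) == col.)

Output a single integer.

Answer: 656

Derivation:
r17=10001 pc2: +4 =4
r18=10010 pc2: +4 =8
r19=10011 pc3: +8 =16
r20=10100 pc2: +4 =20
r21=10101 pc3: +8 =28
r22=10110 pc3: +8 =36
r23=10111 pc4: +16 =52
r24=11000 pc2: +4 =56
r25=11001 pc3: +8 =64
r26=11010 pc3: +8 =72
r27=11011 pc4: +16 =88
r28=11100 pc3: +8 =96
r29=11101 pc4: +16 =112
r30=11110 pc4: +16 =128
r31=11111 pc5: +32 =160
r32=100000 pc1: +2 =162
r33=100001 pc2: +4 =166
r34=100010 pc2: +4 =170
r35=100011 pc3: +8 =178
r36=100100 pc2: +4 =182
r37=100101 pc3: +8 =190
r38=100110 pc3: +8 =198
r39=100111 pc4: +16 =214
r40=101000 pc2: +4 =218
r41=101001 pc3: +8 =226
r42=101010 pc3: +8 =234
r43=101011 pc4: +16 =250
r44=101100 pc3: +8 =258
r45=101101 pc4: +16 =274
r46=101110 pc4: +16 =290
r47=101111 pc5: +32 =322
r48=110000 pc2: +4 =326
r49=110001 pc3: +8 =334
r50=110010 pc3: +8 =342
r51=110011 pc4: +16 =358
r52=110100 pc3: +8 =366
r53=110101 pc4: +16 =382
r54=110110 pc4: +16 =398
r55=110111 pc5: +32 =430
r56=111000 pc3: +8 =438
r57=111001 pc4: +16 =454
r58=111010 pc4: +16 =470
r59=111011 pc5: +32 =502
r60=111100 pc4: +16 =518
r61=111101 pc5: +32 =550
r62=111110 pc5: +32 =582
r63=111111 pc6: +64 =646
r64=1000000 pc1: +2 =648
r65=1000001 pc2: +4 =652
r66=1000010 pc2: +4 =656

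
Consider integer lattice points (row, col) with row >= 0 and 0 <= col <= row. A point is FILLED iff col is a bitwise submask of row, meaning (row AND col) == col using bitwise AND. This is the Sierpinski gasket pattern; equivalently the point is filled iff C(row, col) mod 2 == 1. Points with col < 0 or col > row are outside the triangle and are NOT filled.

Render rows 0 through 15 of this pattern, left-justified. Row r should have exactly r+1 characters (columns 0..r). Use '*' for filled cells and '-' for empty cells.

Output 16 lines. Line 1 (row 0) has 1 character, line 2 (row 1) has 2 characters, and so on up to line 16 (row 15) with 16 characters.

Answer: *
**
*-*
****
*---*
**--**
*-*-*-*
********
*-------*
**------**
*-*-----*-*
****----****
*---*---*---*
**--**--**--**
*-*-*-*-*-*-*-*
****************

Derivation:
r0=0: *
r1=1: **
r2=10: *-*
r3=11: ****
r4=100: *---*
r5=101: **--**
r6=110: *-*-*-*
r7=111: ********
r8=1000: *-------*
r9=1001: **------**
r10=1010: *-*-----*-*
r11=1011: ****----****
r12=1100: *---*---*---*
r13=1101: **--**--**--**
r14=1110: *-*-*-*-*-*-*-*
r15=1111: ****************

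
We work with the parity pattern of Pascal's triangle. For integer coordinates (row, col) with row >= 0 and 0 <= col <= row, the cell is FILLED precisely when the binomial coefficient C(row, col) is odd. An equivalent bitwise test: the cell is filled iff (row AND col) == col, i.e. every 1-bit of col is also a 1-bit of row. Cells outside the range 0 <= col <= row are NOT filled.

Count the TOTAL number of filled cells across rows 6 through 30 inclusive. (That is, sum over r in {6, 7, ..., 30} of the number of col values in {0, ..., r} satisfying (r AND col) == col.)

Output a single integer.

r6=110 pc2: +4 =4
r7=111 pc3: +8 =12
r8=1000 pc1: +2 =14
r9=1001 pc2: +4 =18
r10=1010 pc2: +4 =22
r11=1011 pc3: +8 =30
r12=1100 pc2: +4 =34
r13=1101 pc3: +8 =42
r14=1110 pc3: +8 =50
r15=1111 pc4: +16 =66
r16=10000 pc1: +2 =68
r17=10001 pc2: +4 =72
r18=10010 pc2: +4 =76
r19=10011 pc3: +8 =84
r20=10100 pc2: +4 =88
r21=10101 pc3: +8 =96
r22=10110 pc3: +8 =104
r23=10111 pc4: +16 =120
r24=11000 pc2: +4 =124
r25=11001 pc3: +8 =132
r26=11010 pc3: +8 =140
r27=11011 pc4: +16 =156
r28=11100 pc3: +8 =164
r29=11101 pc4: +16 =180
r30=11110 pc4: +16 =196

Answer: 196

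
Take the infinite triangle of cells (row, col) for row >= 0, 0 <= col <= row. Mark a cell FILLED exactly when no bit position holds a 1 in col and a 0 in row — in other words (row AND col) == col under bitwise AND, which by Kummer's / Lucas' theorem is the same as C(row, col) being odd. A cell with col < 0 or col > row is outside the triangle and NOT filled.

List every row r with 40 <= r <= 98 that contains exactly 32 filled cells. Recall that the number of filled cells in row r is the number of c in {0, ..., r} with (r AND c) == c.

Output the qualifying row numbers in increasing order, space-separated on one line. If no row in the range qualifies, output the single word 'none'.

Answer: 47 55 59 61 62 79 87 91 93 94

Derivation:
Row r has 2^popcount(r) filled cells, so we need popcount(r) = log2(32) = 5.
Scan r = 40..98 and keep those with exactly 5 one-bits:
r=40=101000 popcount=2 -> skip
r=41=101001 popcount=3 -> skip
r=42=101010 popcount=3 -> skip
r=43=101011 popcount=4 -> skip
r=44=101100 popcount=3 -> skip
r=45=101101 popcount=4 -> skip
r=46=101110 popcount=4 -> skip
r=47=101111 popcount=5 -> KEEP
r=48=110000 popcount=2 -> skip
r=49=110001 popcount=3 -> skip
r=50=110010 popcount=3 -> skip
r=51=110011 popcount=4 -> skip
r=52=110100 popcount=3 -> skip
r=53=110101 popcount=4 -> skip
r=54=110110 popcount=4 -> skip
r=55=110111 popcount=5 -> KEEP
r=56=111000 popcount=3 -> skip
r=57=111001 popcount=4 -> skip
r=58=111010 popcount=4 -> skip
r=59=111011 popcount=5 -> KEEP
r=60=111100 popcount=4 -> skip
r=61=111101 popcount=5 -> KEEP
r=62=111110 popcount=5 -> KEEP
r=63=111111 popcount=6 -> skip
r=64=1000000 popcount=1 -> skip
r=65=1000001 popcount=2 -> skip
r=66=1000010 popcount=2 -> skip
r=67=1000011 popcount=3 -> skip
r=68=1000100 popcount=2 -> skip
r=69=1000101 popcount=3 -> skip
r=70=1000110 popcount=3 -> skip
r=71=1000111 popcount=4 -> skip
r=72=1001000 popcount=2 -> skip
r=73=1001001 popcount=3 -> skip
r=74=1001010 popcount=3 -> skip
r=75=1001011 popcount=4 -> skip
r=76=1001100 popcount=3 -> skip
r=77=1001101 popcount=4 -> skip
r=78=1001110 popcount=4 -> skip
r=79=1001111 popcount=5 -> KEEP
r=80=1010000 popcount=2 -> skip
r=81=1010001 popcount=3 -> skip
r=82=1010010 popcount=3 -> skip
r=83=1010011 popcount=4 -> skip
r=84=1010100 popcount=3 -> skip
r=85=1010101 popcount=4 -> skip
r=86=1010110 popcount=4 -> skip
r=87=1010111 popcount=5 -> KEEP
r=88=1011000 popcount=3 -> skip
r=89=1011001 popcount=4 -> skip
r=90=1011010 popcount=4 -> skip
r=91=1011011 popcount=5 -> KEEP
r=92=1011100 popcount=4 -> skip
r=93=1011101 popcount=5 -> KEEP
r=94=1011110 popcount=5 -> KEEP
r=95=1011111 popcount=6 -> skip
r=96=1100000 popcount=2 -> skip
r=97=1100001 popcount=3 -> skip
r=98=1100010 popcount=3 -> skip
Kept rows: 47 55 59 61 62 79 87 91 93 94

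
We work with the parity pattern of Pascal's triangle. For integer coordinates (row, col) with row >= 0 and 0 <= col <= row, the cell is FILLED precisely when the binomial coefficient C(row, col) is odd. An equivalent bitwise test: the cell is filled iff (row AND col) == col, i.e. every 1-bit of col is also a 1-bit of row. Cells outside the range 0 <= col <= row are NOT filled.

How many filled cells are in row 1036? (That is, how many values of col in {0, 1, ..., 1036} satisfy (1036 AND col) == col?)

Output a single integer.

Answer: 8

Derivation:
1036 in binary = 10000001100
popcount(1036) = number of 1-bits in 10000001100 = 3
A col c satisfies (1036 AND c) == c iff every set bit of c is also set in 1036; each of the 3 set bits of 1036 can independently be on or off in c.
count = 2^3 = 8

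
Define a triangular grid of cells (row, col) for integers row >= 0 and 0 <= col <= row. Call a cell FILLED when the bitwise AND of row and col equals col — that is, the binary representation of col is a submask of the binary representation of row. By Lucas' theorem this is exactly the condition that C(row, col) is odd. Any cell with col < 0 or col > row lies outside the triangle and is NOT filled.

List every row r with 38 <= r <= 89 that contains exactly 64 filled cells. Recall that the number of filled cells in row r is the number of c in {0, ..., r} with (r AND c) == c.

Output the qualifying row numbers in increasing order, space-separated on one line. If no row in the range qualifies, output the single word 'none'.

Row r has 2^popcount(r) filled cells, so we need popcount(r) = log2(64) = 6.
Scan r = 38..89 and keep those with exactly 6 one-bits:
r=38=100110 popcount=3 -> skip
r=39=100111 popcount=4 -> skip
r=40=101000 popcount=2 -> skip
r=41=101001 popcount=3 -> skip
r=42=101010 popcount=3 -> skip
r=43=101011 popcount=4 -> skip
r=44=101100 popcount=3 -> skip
r=45=101101 popcount=4 -> skip
r=46=101110 popcount=4 -> skip
r=47=101111 popcount=5 -> skip
r=48=110000 popcount=2 -> skip
r=49=110001 popcount=3 -> skip
r=50=110010 popcount=3 -> skip
r=51=110011 popcount=4 -> skip
r=52=110100 popcount=3 -> skip
r=53=110101 popcount=4 -> skip
r=54=110110 popcount=4 -> skip
r=55=110111 popcount=5 -> skip
r=56=111000 popcount=3 -> skip
r=57=111001 popcount=4 -> skip
r=58=111010 popcount=4 -> skip
r=59=111011 popcount=5 -> skip
r=60=111100 popcount=4 -> skip
r=61=111101 popcount=5 -> skip
r=62=111110 popcount=5 -> skip
r=63=111111 popcount=6 -> KEEP
r=64=1000000 popcount=1 -> skip
r=65=1000001 popcount=2 -> skip
r=66=1000010 popcount=2 -> skip
r=67=1000011 popcount=3 -> skip
r=68=1000100 popcount=2 -> skip
r=69=1000101 popcount=3 -> skip
r=70=1000110 popcount=3 -> skip
r=71=1000111 popcount=4 -> skip
r=72=1001000 popcount=2 -> skip
r=73=1001001 popcount=3 -> skip
r=74=1001010 popcount=3 -> skip
r=75=1001011 popcount=4 -> skip
r=76=1001100 popcount=3 -> skip
r=77=1001101 popcount=4 -> skip
r=78=1001110 popcount=4 -> skip
r=79=1001111 popcount=5 -> skip
r=80=1010000 popcount=2 -> skip
r=81=1010001 popcount=3 -> skip
r=82=1010010 popcount=3 -> skip
r=83=1010011 popcount=4 -> skip
r=84=1010100 popcount=3 -> skip
r=85=1010101 popcount=4 -> skip
r=86=1010110 popcount=4 -> skip
r=87=1010111 popcount=5 -> skip
r=88=1011000 popcount=3 -> skip
r=89=1011001 popcount=4 -> skip
Kept rows: 63

Answer: 63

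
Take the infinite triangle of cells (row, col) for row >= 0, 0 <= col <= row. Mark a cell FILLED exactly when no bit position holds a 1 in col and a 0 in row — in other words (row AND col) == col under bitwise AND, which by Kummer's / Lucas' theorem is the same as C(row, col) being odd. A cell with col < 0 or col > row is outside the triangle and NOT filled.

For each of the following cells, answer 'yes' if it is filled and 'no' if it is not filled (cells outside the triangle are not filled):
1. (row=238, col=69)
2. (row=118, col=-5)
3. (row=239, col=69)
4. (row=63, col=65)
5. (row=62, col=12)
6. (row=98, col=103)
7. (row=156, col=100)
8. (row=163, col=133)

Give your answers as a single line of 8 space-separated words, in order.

(238,69): row=0b11101110, col=0b1000101, row AND col = 0b1000100 = 68; 68 != 69 -> empty
(118,-5): col outside [0, 118] -> not filled
(239,69): row=0b11101111, col=0b1000101, row AND col = 0b1000101 = 69; 69 == 69 -> filled
(63,65): col outside [0, 63] -> not filled
(62,12): row=0b111110, col=0b1100, row AND col = 0b1100 = 12; 12 == 12 -> filled
(98,103): col outside [0, 98] -> not filled
(156,100): row=0b10011100, col=0b1100100, row AND col = 0b100 = 4; 4 != 100 -> empty
(163,133): row=0b10100011, col=0b10000101, row AND col = 0b10000001 = 129; 129 != 133 -> empty

Answer: no no yes no yes no no no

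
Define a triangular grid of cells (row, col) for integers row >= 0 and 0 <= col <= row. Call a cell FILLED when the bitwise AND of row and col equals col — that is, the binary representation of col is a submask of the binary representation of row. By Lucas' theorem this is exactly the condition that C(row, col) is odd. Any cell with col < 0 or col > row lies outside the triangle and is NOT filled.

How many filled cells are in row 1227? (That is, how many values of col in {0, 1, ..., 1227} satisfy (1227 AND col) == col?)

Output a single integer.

Answer: 64

Derivation:
1227 in binary = 10011001011
popcount(1227) = number of 1-bits in 10011001011 = 6
A col c satisfies (1227 AND c) == c iff every set bit of c is also set in 1227; each of the 6 set bits of 1227 can independently be on or off in c.
count = 2^6 = 64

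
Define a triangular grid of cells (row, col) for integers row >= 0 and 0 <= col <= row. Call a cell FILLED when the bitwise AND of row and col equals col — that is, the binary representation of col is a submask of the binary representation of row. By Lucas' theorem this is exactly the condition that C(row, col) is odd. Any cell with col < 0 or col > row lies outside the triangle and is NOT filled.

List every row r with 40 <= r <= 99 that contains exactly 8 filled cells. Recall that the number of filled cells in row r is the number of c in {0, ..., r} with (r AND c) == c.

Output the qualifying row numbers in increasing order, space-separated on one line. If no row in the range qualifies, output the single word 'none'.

Row r has 2^popcount(r) filled cells, so we need popcount(r) = log2(8) = 3.
Scan r = 40..99 and keep those with exactly 3 one-bits:
r=40=101000 popcount=2 -> skip
r=41=101001 popcount=3 -> KEEP
r=42=101010 popcount=3 -> KEEP
r=43=101011 popcount=4 -> skip
r=44=101100 popcount=3 -> KEEP
r=45=101101 popcount=4 -> skip
r=46=101110 popcount=4 -> skip
r=47=101111 popcount=5 -> skip
r=48=110000 popcount=2 -> skip
r=49=110001 popcount=3 -> KEEP
r=50=110010 popcount=3 -> KEEP
r=51=110011 popcount=4 -> skip
r=52=110100 popcount=3 -> KEEP
r=53=110101 popcount=4 -> skip
r=54=110110 popcount=4 -> skip
r=55=110111 popcount=5 -> skip
r=56=111000 popcount=3 -> KEEP
r=57=111001 popcount=4 -> skip
r=58=111010 popcount=4 -> skip
r=59=111011 popcount=5 -> skip
r=60=111100 popcount=4 -> skip
r=61=111101 popcount=5 -> skip
r=62=111110 popcount=5 -> skip
r=63=111111 popcount=6 -> skip
r=64=1000000 popcount=1 -> skip
r=65=1000001 popcount=2 -> skip
r=66=1000010 popcount=2 -> skip
r=67=1000011 popcount=3 -> KEEP
r=68=1000100 popcount=2 -> skip
r=69=1000101 popcount=3 -> KEEP
r=70=1000110 popcount=3 -> KEEP
r=71=1000111 popcount=4 -> skip
r=72=1001000 popcount=2 -> skip
r=73=1001001 popcount=3 -> KEEP
r=74=1001010 popcount=3 -> KEEP
r=75=1001011 popcount=4 -> skip
r=76=1001100 popcount=3 -> KEEP
r=77=1001101 popcount=4 -> skip
r=78=1001110 popcount=4 -> skip
r=79=1001111 popcount=5 -> skip
r=80=1010000 popcount=2 -> skip
r=81=1010001 popcount=3 -> KEEP
r=82=1010010 popcount=3 -> KEEP
r=83=1010011 popcount=4 -> skip
r=84=1010100 popcount=3 -> KEEP
r=85=1010101 popcount=4 -> skip
r=86=1010110 popcount=4 -> skip
r=87=1010111 popcount=5 -> skip
r=88=1011000 popcount=3 -> KEEP
r=89=1011001 popcount=4 -> skip
r=90=1011010 popcount=4 -> skip
r=91=1011011 popcount=5 -> skip
r=92=1011100 popcount=4 -> skip
r=93=1011101 popcount=5 -> skip
r=94=1011110 popcount=5 -> skip
r=95=1011111 popcount=6 -> skip
r=96=1100000 popcount=2 -> skip
r=97=1100001 popcount=3 -> KEEP
r=98=1100010 popcount=3 -> KEEP
r=99=1100011 popcount=4 -> skip
Kept rows: 41 42 44 49 50 52 56 67 69 70 73 74 76 81 82 84 88 97 98

Answer: 41 42 44 49 50 52 56 67 69 70 73 74 76 81 82 84 88 97 98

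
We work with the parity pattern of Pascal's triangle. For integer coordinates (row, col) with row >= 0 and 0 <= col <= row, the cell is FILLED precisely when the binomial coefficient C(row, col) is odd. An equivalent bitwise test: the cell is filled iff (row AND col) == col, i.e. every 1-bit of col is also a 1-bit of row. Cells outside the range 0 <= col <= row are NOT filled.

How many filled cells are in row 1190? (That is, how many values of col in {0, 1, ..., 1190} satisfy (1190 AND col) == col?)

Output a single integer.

1190 in binary = 10010100110
popcount(1190) = number of 1-bits in 10010100110 = 5
A col c satisfies (1190 AND c) == c iff every set bit of c is also set in 1190; each of the 5 set bits of 1190 can independently be on or off in c.
count = 2^5 = 32

Answer: 32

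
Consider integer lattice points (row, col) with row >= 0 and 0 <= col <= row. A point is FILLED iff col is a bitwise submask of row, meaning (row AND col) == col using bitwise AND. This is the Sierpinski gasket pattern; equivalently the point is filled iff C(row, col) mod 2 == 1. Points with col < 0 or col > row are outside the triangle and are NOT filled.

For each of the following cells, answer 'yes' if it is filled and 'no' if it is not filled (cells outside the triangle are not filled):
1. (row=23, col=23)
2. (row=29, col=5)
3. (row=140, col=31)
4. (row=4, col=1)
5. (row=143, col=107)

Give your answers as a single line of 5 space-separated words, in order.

(23,23): row=0b10111, col=0b10111, row AND col = 0b10111 = 23; 23 == 23 -> filled
(29,5): row=0b11101, col=0b101, row AND col = 0b101 = 5; 5 == 5 -> filled
(140,31): row=0b10001100, col=0b11111, row AND col = 0b1100 = 12; 12 != 31 -> empty
(4,1): row=0b100, col=0b1, row AND col = 0b0 = 0; 0 != 1 -> empty
(143,107): row=0b10001111, col=0b1101011, row AND col = 0b1011 = 11; 11 != 107 -> empty

Answer: yes yes no no no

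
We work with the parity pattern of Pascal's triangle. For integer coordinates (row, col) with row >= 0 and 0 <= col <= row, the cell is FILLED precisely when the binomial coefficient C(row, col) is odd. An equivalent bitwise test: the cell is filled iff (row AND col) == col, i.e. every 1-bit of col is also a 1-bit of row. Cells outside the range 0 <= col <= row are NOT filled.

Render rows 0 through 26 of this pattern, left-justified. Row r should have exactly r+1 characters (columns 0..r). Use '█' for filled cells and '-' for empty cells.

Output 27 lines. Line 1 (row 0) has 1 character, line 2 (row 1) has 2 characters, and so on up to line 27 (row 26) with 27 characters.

r0=0: █
r1=1: ██
r2=10: █-█
r3=11: ████
r4=100: █---█
r5=101: ██--██
r6=110: █-█-█-█
r7=111: ████████
r8=1000: █-------█
r9=1001: ██------██
r10=1010: █-█-----█-█
r11=1011: ████----████
r12=1100: █---█---█---█
r13=1101: ██--██--██--██
r14=1110: █-█-█-█-█-█-█-█
r15=1111: ████████████████
r16=10000: █---------------█
r17=10001: ██--------------██
r18=10010: █-█-------------█-█
r19=10011: ████------------████
r20=10100: █---█-----------█---█
r21=10101: ██--██----------██--██
r22=10110: █-█-█-█---------█-█-█-█
r23=10111: ████████--------████████
r24=11000: █-------█-------█-------█
r25=11001: ██------██------██------██
r26=11010: █-█-----█-█-----█-█-----█-█

Answer: █
██
█-█
████
█---█
██--██
█-█-█-█
████████
█-------█
██------██
█-█-----█-█
████----████
█---█---█---█
██--██--██--██
█-█-█-█-█-█-█-█
████████████████
█---------------█
██--------------██
█-█-------------█-█
████------------████
█---█-----------█---█
██--██----------██--██
█-█-█-█---------█-█-█-█
████████--------████████
█-------█-------█-------█
██------██------██------██
█-█-----█-█-----█-█-----█-█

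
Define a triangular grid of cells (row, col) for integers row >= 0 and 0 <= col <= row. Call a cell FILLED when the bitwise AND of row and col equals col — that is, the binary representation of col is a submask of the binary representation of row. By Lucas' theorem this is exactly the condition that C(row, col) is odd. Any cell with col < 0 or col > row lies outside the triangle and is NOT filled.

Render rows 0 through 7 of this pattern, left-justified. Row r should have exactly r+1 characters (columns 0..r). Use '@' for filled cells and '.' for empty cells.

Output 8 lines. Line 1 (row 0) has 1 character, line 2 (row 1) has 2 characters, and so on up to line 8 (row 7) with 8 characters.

Answer: @
@@
@.@
@@@@
@...@
@@..@@
@.@.@.@
@@@@@@@@

Derivation:
r0=0: @
r1=1: @@
r2=10: @.@
r3=11: @@@@
r4=100: @...@
r5=101: @@..@@
r6=110: @.@.@.@
r7=111: @@@@@@@@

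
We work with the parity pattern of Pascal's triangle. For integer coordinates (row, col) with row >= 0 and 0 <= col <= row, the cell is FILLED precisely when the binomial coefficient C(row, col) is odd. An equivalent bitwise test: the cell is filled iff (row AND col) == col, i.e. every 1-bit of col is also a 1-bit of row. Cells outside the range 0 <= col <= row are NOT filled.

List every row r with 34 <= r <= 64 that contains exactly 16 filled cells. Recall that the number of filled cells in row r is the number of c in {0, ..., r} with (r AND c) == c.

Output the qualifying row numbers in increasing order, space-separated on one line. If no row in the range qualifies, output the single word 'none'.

Row r has 2^popcount(r) filled cells, so we need popcount(r) = log2(16) = 4.
Scan r = 34..64 and keep those with exactly 4 one-bits:
r=34=100010 popcount=2 -> skip
r=35=100011 popcount=3 -> skip
r=36=100100 popcount=2 -> skip
r=37=100101 popcount=3 -> skip
r=38=100110 popcount=3 -> skip
r=39=100111 popcount=4 -> KEEP
r=40=101000 popcount=2 -> skip
r=41=101001 popcount=3 -> skip
r=42=101010 popcount=3 -> skip
r=43=101011 popcount=4 -> KEEP
r=44=101100 popcount=3 -> skip
r=45=101101 popcount=4 -> KEEP
r=46=101110 popcount=4 -> KEEP
r=47=101111 popcount=5 -> skip
r=48=110000 popcount=2 -> skip
r=49=110001 popcount=3 -> skip
r=50=110010 popcount=3 -> skip
r=51=110011 popcount=4 -> KEEP
r=52=110100 popcount=3 -> skip
r=53=110101 popcount=4 -> KEEP
r=54=110110 popcount=4 -> KEEP
r=55=110111 popcount=5 -> skip
r=56=111000 popcount=3 -> skip
r=57=111001 popcount=4 -> KEEP
r=58=111010 popcount=4 -> KEEP
r=59=111011 popcount=5 -> skip
r=60=111100 popcount=4 -> KEEP
r=61=111101 popcount=5 -> skip
r=62=111110 popcount=5 -> skip
r=63=111111 popcount=6 -> skip
r=64=1000000 popcount=1 -> skip
Kept rows: 39 43 45 46 51 53 54 57 58 60

Answer: 39 43 45 46 51 53 54 57 58 60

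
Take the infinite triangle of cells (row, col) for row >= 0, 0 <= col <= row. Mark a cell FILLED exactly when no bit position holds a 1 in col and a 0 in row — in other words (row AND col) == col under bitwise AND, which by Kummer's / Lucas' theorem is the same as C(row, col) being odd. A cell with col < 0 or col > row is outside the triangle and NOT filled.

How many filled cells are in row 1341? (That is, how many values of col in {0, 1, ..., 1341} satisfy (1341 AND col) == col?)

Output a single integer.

1341 in binary = 10100111101
popcount(1341) = number of 1-bits in 10100111101 = 7
A col c satisfies (1341 AND c) == c iff every set bit of c is also set in 1341; each of the 7 set bits of 1341 can independently be on or off in c.
count = 2^7 = 128

Answer: 128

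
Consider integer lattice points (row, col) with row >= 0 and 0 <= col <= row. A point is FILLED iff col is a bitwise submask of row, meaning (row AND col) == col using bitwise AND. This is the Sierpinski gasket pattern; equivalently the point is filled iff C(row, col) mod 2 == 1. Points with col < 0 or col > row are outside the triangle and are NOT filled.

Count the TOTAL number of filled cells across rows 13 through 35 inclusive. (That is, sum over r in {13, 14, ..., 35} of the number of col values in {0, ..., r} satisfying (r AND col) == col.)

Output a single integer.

Answer: 212

Derivation:
r13=1101 pc3: +8 =8
r14=1110 pc3: +8 =16
r15=1111 pc4: +16 =32
r16=10000 pc1: +2 =34
r17=10001 pc2: +4 =38
r18=10010 pc2: +4 =42
r19=10011 pc3: +8 =50
r20=10100 pc2: +4 =54
r21=10101 pc3: +8 =62
r22=10110 pc3: +8 =70
r23=10111 pc4: +16 =86
r24=11000 pc2: +4 =90
r25=11001 pc3: +8 =98
r26=11010 pc3: +8 =106
r27=11011 pc4: +16 =122
r28=11100 pc3: +8 =130
r29=11101 pc4: +16 =146
r30=11110 pc4: +16 =162
r31=11111 pc5: +32 =194
r32=100000 pc1: +2 =196
r33=100001 pc2: +4 =200
r34=100010 pc2: +4 =204
r35=100011 pc3: +8 =212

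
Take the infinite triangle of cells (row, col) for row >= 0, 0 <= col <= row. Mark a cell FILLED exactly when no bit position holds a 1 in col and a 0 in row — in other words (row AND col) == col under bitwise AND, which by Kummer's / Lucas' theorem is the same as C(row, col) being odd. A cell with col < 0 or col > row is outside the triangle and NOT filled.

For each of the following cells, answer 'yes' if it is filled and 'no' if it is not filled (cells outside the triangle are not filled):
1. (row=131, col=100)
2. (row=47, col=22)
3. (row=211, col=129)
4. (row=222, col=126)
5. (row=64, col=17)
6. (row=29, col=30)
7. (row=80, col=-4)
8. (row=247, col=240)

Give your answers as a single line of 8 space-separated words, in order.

(131,100): row=0b10000011, col=0b1100100, row AND col = 0b0 = 0; 0 != 100 -> empty
(47,22): row=0b101111, col=0b10110, row AND col = 0b110 = 6; 6 != 22 -> empty
(211,129): row=0b11010011, col=0b10000001, row AND col = 0b10000001 = 129; 129 == 129 -> filled
(222,126): row=0b11011110, col=0b1111110, row AND col = 0b1011110 = 94; 94 != 126 -> empty
(64,17): row=0b1000000, col=0b10001, row AND col = 0b0 = 0; 0 != 17 -> empty
(29,30): col outside [0, 29] -> not filled
(80,-4): col outside [0, 80] -> not filled
(247,240): row=0b11110111, col=0b11110000, row AND col = 0b11110000 = 240; 240 == 240 -> filled

Answer: no no yes no no no no yes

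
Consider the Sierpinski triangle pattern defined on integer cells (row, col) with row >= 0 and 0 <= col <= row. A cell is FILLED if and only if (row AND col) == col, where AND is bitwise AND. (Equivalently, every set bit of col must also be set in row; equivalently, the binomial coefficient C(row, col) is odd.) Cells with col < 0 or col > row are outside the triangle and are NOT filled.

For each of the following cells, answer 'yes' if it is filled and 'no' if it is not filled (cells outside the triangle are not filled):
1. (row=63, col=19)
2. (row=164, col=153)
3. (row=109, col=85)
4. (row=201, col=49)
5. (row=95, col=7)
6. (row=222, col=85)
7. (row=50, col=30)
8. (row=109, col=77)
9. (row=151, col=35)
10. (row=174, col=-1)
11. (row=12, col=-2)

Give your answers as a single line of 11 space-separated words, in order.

Answer: yes no no no yes no no yes no no no

Derivation:
(63,19): row=0b111111, col=0b10011, row AND col = 0b10011 = 19; 19 == 19 -> filled
(164,153): row=0b10100100, col=0b10011001, row AND col = 0b10000000 = 128; 128 != 153 -> empty
(109,85): row=0b1101101, col=0b1010101, row AND col = 0b1000101 = 69; 69 != 85 -> empty
(201,49): row=0b11001001, col=0b110001, row AND col = 0b1 = 1; 1 != 49 -> empty
(95,7): row=0b1011111, col=0b111, row AND col = 0b111 = 7; 7 == 7 -> filled
(222,85): row=0b11011110, col=0b1010101, row AND col = 0b1010100 = 84; 84 != 85 -> empty
(50,30): row=0b110010, col=0b11110, row AND col = 0b10010 = 18; 18 != 30 -> empty
(109,77): row=0b1101101, col=0b1001101, row AND col = 0b1001101 = 77; 77 == 77 -> filled
(151,35): row=0b10010111, col=0b100011, row AND col = 0b11 = 3; 3 != 35 -> empty
(174,-1): col outside [0, 174] -> not filled
(12,-2): col outside [0, 12] -> not filled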